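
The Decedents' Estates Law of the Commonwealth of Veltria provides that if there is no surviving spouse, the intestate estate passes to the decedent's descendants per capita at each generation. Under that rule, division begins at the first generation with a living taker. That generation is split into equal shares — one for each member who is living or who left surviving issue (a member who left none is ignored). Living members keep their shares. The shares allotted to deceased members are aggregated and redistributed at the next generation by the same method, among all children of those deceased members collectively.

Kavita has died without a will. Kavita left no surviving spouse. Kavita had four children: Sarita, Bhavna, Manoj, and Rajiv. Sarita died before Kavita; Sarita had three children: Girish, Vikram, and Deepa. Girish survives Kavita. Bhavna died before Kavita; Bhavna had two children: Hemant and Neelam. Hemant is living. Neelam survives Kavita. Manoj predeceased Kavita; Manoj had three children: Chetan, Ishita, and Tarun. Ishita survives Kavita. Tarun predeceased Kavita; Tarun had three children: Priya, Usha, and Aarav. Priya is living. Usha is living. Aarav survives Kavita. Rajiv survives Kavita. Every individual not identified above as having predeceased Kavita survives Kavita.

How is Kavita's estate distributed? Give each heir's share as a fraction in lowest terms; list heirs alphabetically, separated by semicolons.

Aarav 1/32; Chetan 3/32; Deepa 3/32; Girish 3/32; Hemant 3/32; Ishita 3/32; Neelam 3/32; Priya 1/32; Rajiv 1/4; Usha 1/32; Vikram 3/32

There is no surviving spouse, so the entire estate passes to Kavita's descendants per capita at each generation.
At generation 1 (Sarita, Bhavna, Manoj, Rajiv) there are 4 shares of (1)/4 = 1/4 each.
Living: Rajiv — each takes 1/4.
Deceased: Sarita, Bhavna, and Manoj. Their combined 3/4 is pooled and carried to generation 2.
At generation 2 (Girish, Vikram, Deepa, Hemant, Neelam, Chetan, Ishita, Tarun) there are 8 shares of (3/4)/8 = 3/32 each.
Living: Girish, Vikram, Deepa, Hemant, Neelam, Chetan, and Ishita — each takes 3/32.
Deceased: Tarun. That 3/32 share is carried to generation 3.
At generation 3 (Priya, Usha, Aarav) there are 3 shares of (3/32)/3 = 1/32 each.
Living: Priya, Usha, and Aarav — each takes 1/32.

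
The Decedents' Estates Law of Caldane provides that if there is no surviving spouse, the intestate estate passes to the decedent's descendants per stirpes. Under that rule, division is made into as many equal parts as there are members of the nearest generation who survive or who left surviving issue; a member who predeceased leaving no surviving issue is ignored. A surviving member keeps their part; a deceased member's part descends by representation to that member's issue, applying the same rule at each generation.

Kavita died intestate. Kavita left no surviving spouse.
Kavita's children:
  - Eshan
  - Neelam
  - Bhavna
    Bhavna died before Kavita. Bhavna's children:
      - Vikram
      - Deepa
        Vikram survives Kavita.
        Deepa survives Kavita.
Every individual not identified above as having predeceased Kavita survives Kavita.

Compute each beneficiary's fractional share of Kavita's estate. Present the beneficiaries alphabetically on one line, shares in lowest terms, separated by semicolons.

There is no surviving spouse, so the entire estate passes to Kavita's descendants per stirpes.
The estate is divided into 3 equal shares of 1/3 among Eshan, Neelam, Bhavna.
Eshan is living and takes 1/3.
Neelam is living and takes 1/3.
Bhavna predeceased; the 1/3 allotted to Bhavna's branch passes to Bhavna's issue by representation.
The 1/3 is divided into 2 equal shares of 1/6 among Vikram, Deepa.
Vikram is living and takes 1/6.
Deepa is living and takes 1/6.

Deepa 1/6; Eshan 1/3; Neelam 1/3; Vikram 1/6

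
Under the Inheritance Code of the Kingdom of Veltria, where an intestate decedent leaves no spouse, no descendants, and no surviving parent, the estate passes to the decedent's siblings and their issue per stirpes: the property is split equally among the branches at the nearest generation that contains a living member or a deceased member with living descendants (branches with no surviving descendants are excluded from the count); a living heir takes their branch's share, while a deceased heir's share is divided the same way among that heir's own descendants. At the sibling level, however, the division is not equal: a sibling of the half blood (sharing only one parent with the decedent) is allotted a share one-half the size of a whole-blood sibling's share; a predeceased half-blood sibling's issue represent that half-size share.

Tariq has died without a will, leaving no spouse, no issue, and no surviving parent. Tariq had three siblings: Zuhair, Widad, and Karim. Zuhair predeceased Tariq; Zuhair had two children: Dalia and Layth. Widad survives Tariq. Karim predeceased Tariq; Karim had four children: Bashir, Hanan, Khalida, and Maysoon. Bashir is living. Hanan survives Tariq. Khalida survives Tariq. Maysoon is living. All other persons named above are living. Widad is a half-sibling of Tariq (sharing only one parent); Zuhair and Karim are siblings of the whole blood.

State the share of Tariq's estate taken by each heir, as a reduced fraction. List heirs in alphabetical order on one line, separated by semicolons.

Bashir 1/10; Dalia 1/5; Hanan 1/10; Khalida 1/10; Layth 1/5; Maysoon 1/10; Widad 1/5

No spouse, descendants, or parent survives, so the estate passes to Tariq's siblings per stirpes.
Half-blood siblings count for one-half the weight of whole-blood siblings at the initial division.
Dividing 1 in proportion to weights (total weight 5/2): Zuhair (weight 1) → 2/5; Widad (weight 1/2) → 1/5; Karim (weight 1) → 2/5.
Zuhair predeceased; the 2/5 allotted to Zuhair's branch passes to Zuhair's issue by representation.
The 2/5 is divided into 2 equal shares of 1/5 among Dalia, Layth.
Dalia is living and takes 1/5.
Layth is living and takes 1/5.
Widad is living and takes 1/5.
Karim predeceased; the 2/5 allotted to Karim's branch passes to Karim's issue by representation.
The 2/5 is divided into 4 equal shares of 1/10 among Bashir, Hanan, Khalida, Maysoon.
Bashir is living and takes 1/10.
Hanan is living and takes 1/10.
Khalida is living and takes 1/10.
Maysoon is living and takes 1/10.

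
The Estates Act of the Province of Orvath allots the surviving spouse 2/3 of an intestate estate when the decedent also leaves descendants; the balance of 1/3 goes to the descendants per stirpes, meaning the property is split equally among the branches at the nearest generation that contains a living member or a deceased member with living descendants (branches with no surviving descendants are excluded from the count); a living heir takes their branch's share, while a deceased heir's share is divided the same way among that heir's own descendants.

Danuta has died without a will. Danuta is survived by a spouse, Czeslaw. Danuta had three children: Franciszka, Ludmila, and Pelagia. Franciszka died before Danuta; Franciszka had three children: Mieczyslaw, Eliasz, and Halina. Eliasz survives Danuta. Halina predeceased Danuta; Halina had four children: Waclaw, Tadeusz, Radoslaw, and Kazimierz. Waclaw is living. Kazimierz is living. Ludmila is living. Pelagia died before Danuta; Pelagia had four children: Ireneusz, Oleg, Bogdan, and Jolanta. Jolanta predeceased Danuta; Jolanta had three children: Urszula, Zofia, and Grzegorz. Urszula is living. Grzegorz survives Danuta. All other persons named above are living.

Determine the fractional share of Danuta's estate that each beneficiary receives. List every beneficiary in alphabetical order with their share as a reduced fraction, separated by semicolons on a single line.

Bogdan 1/36; Czeslaw 2/3; Eliasz 1/27; Grzegorz 1/108; Ireneusz 1/36; Kazimierz 1/108; Ludmila 1/9; Mieczyslaw 1/27; Oleg 1/36; Radoslaw 1/108; Tadeusz 1/108; Urszula 1/108; Waclaw 1/108; Zofia 1/108

Czeslaw, as surviving spouse, takes 2/3.
The remaining 1/3 passes to Danuta's descendants per stirpes.
The 1/3 is divided into 3 equal shares of 1/9 among Franciszka, Ludmila, Pelagia.
Franciszka predeceased; the 1/9 allotted to Franciszka's branch passes to Franciszka's issue by representation.
The 1/9 is divided into 3 equal shares of 1/27 among Mieczyslaw, Eliasz, Halina.
Mieczyslaw is living and takes 1/27.
Eliasz is living and takes 1/27.
Halina predeceased; the 1/27 allotted to Halina's branch passes to Halina's issue by representation.
The 1/27 is divided into 4 equal shares of 1/108 among Waclaw, Tadeusz, Radoslaw, Kazimierz.
Waclaw is living and takes 1/108.
Tadeusz is living and takes 1/108.
Radoslaw is living and takes 1/108.
Kazimierz is living and takes 1/108.
Ludmila is living and takes 1/9.
Pelagia predeceased; the 1/9 allotted to Pelagia's branch passes to Pelagia's issue by representation.
The 1/9 is divided into 4 equal shares of 1/36 among Ireneusz, Oleg, Bogdan, Jolanta.
Ireneusz is living and takes 1/36.
Oleg is living and takes 1/36.
Bogdan is living and takes 1/36.
Jolanta predeceased; the 1/36 allotted to Jolanta's branch passes to Jolanta's issue by representation.
The 1/36 is divided into 3 equal shares of 1/108 among Urszula, Zofia, Grzegorz.
Urszula is living and takes 1/108.
Zofia is living and takes 1/108.
Grzegorz is living and takes 1/108.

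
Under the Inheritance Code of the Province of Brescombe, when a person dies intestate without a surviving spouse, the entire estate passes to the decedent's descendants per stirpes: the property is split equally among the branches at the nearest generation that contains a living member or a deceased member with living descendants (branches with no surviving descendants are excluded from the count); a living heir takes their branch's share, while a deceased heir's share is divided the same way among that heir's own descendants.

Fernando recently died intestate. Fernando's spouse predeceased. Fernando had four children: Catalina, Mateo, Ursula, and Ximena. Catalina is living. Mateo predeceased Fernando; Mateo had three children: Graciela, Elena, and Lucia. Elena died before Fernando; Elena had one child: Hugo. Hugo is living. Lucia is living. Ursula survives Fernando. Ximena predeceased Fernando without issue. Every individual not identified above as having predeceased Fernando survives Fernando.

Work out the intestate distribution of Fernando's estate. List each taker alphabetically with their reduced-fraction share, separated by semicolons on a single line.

Catalina 1/3; Graciela 1/9; Hugo 1/9; Lucia 1/9; Ursula 1/3

There is no surviving spouse, so the entire estate passes to Fernando's descendants per stirpes.
Ximena left no surviving issue, so that branch lapses and is disregarded.
The estate is divided into 3 equal shares of 1/3 among Catalina, Mateo, Ursula.
Catalina is living and takes 1/3.
Mateo predeceased; the 1/3 allotted to Mateo's branch passes to Mateo's issue by representation.
The 1/3 is divided into 3 equal shares of 1/9 among Graciela, Elena, Lucia.
Graciela is living and takes 1/9.
Elena predeceased; the 1/9 allotted to Elena's branch passes to Elena's issue by representation.
Hugo is the sole taker at this level and receives the full 1/9.
Lucia is living and takes 1/9.
Ursula is living and takes 1/3.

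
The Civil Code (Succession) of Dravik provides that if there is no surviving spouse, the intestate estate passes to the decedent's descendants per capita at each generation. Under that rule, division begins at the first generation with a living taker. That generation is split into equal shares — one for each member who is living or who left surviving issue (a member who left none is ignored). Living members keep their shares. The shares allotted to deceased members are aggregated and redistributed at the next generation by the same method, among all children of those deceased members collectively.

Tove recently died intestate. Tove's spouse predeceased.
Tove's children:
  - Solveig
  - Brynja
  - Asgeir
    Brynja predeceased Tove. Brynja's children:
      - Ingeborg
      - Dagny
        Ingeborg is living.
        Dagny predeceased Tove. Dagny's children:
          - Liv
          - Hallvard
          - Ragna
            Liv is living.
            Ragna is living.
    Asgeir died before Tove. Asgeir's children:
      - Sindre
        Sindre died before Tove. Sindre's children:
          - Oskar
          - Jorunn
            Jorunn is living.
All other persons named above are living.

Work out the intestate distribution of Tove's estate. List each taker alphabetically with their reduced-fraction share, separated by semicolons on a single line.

There is no surviving spouse, so the entire estate passes to Tove's descendants per capita at each generation.
At generation 1 (Solveig, Brynja, Asgeir) there are 3 shares of (1)/3 = 1/3 each.
Living: Solveig — each takes 1/3.
Deceased: Brynja and Asgeir. Their combined 2/3 is pooled and carried to generation 2.
At generation 2 (Ingeborg, Dagny, Sindre) there are 3 shares of (2/3)/3 = 2/9 each.
Living: Ingeborg — each takes 2/9.
Deceased: Dagny and Sindre. Their combined 4/9 is pooled and carried to generation 3.
At generation 3 (Liv, Hallvard, Ragna, Oskar, Jorunn) there are 5 shares of (4/9)/5 = 4/45 each.
Living: Liv, Hallvard, Ragna, Oskar, and Jorunn — each takes 4/45.

Hallvard 4/45; Ingeborg 2/9; Jorunn 4/45; Liv 4/45; Oskar 4/45; Ragna 4/45; Solveig 1/3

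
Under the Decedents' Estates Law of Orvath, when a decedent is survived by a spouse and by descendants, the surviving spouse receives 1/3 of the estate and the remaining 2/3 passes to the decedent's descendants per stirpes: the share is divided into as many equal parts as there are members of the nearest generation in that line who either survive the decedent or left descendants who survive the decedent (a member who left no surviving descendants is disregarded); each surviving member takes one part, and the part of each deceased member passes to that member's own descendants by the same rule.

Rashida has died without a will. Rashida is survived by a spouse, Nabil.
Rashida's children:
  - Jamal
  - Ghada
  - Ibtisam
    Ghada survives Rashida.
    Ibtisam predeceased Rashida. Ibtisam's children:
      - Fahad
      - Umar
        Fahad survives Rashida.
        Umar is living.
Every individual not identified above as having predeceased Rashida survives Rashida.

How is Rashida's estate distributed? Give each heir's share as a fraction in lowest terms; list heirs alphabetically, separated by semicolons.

Fahad 1/9; Ghada 2/9; Jamal 2/9; Nabil 1/3; Umar 1/9

Nabil, as surviving spouse, takes 1/3.
The remaining 2/3 passes to Rashida's descendants per stirpes.
The 2/3 is divided into 3 equal shares of 2/9 among Jamal, Ghada, Ibtisam.
Jamal is living and takes 2/9.
Ghada is living and takes 2/9.
Ibtisam predeceased; the 2/9 allotted to Ibtisam's branch passes to Ibtisam's issue by representation.
The 2/9 is divided into 2 equal shares of 1/9 among Fahad, Umar.
Fahad is living and takes 1/9.
Umar is living and takes 1/9.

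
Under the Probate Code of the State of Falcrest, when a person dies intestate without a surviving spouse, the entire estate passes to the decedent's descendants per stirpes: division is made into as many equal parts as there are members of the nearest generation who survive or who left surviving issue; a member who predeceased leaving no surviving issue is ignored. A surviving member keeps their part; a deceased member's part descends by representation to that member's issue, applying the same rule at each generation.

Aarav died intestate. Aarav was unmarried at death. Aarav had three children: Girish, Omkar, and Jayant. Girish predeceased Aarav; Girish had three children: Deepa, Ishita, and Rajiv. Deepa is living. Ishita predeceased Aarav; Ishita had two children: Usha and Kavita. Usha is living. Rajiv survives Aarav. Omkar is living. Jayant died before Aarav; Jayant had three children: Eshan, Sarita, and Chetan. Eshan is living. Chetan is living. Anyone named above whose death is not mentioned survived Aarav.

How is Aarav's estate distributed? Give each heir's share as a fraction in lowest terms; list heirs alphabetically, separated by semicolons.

Chetan 1/9; Deepa 1/9; Eshan 1/9; Kavita 1/18; Omkar 1/3; Rajiv 1/9; Sarita 1/9; Usha 1/18

There is no surviving spouse, so the entire estate passes to Aarav's descendants per stirpes.
The estate is divided into 3 equal shares of 1/3 among Girish, Omkar, Jayant.
Girish predeceased; the 1/3 allotted to Girish's branch passes to Girish's issue by representation.
The 1/3 is divided into 3 equal shares of 1/9 among Deepa, Ishita, Rajiv.
Deepa is living and takes 1/9.
Ishita predeceased; the 1/9 allotted to Ishita's branch passes to Ishita's issue by representation.
The 1/9 is divided into 2 equal shares of 1/18 among Usha, Kavita.
Usha is living and takes 1/18.
Kavita is living and takes 1/18.
Rajiv is living and takes 1/9.
Omkar is living and takes 1/3.
Jayant predeceased; the 1/3 allotted to Jayant's branch passes to Jayant's issue by representation.
The 1/3 is divided into 3 equal shares of 1/9 among Eshan, Sarita, Chetan.
Eshan is living and takes 1/9.
Sarita is living and takes 1/9.
Chetan is living and takes 1/9.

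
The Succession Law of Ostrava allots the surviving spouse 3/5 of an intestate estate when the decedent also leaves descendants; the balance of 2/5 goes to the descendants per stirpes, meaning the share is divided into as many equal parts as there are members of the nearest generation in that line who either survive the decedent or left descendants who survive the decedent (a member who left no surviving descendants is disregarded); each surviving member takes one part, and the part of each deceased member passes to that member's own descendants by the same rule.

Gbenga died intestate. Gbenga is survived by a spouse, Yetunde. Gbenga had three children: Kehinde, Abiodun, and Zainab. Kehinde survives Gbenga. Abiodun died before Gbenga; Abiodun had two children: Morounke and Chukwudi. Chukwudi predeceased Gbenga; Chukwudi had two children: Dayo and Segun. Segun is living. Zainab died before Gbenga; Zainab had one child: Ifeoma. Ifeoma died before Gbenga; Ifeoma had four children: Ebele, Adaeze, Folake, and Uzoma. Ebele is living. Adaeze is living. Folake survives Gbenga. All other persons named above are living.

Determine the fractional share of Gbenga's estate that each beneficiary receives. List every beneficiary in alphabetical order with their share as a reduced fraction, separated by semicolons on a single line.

Yetunde, as surviving spouse, takes 3/5.
The remaining 2/5 passes to Gbenga's descendants per stirpes.
The 2/5 is divided into 3 equal shares of 2/15 among Kehinde, Abiodun, Zainab.
Kehinde is living and takes 2/15.
Abiodun predeceased; the 2/15 allotted to Abiodun's branch passes to Abiodun's issue by representation.
The 2/15 is divided into 2 equal shares of 1/15 among Morounke, Chukwudi.
Morounke is living and takes 1/15.
Chukwudi predeceased; the 1/15 allotted to Chukwudi's branch passes to Chukwudi's issue by representation.
The 1/15 is divided into 2 equal shares of 1/30 among Dayo, Segun.
Dayo is living and takes 1/30.
Segun is living and takes 1/30.
Zainab predeceased; the 2/15 allotted to Zainab's branch passes to Zainab's issue by representation.
Ifeoma's line is the sole branch at this level, so the full 2/15 passes to Ifeoma's issue by representation.
The 2/15 is divided into 4 equal shares of 1/30 among Ebele, Adaeze, Folake, Uzoma.
Ebele is living and takes 1/30.
Adaeze is living and takes 1/30.
Folake is living and takes 1/30.
Uzoma is living and takes 1/30.

Adaeze 1/30; Dayo 1/30; Ebele 1/30; Folake 1/30; Kehinde 2/15; Morounke 1/15; Segun 1/30; Uzoma 1/30; Yetunde 3/5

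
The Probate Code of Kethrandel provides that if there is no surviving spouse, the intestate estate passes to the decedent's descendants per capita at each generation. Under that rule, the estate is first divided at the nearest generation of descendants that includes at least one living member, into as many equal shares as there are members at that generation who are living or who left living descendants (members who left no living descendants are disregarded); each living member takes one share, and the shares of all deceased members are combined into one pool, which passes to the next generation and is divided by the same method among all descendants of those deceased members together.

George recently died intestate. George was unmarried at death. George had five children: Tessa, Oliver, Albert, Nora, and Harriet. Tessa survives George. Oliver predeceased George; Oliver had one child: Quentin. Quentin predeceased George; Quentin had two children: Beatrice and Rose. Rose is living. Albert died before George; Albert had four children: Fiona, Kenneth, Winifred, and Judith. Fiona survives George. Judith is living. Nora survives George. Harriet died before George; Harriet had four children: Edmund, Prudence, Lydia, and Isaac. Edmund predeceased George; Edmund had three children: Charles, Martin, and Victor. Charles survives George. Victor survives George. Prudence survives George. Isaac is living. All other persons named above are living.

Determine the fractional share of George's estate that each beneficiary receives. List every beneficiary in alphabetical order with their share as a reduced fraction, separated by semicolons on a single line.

There is no surviving spouse, so the entire estate passes to George's descendants per capita at each generation.
At generation 1 (Tessa, Oliver, Albert, Nora, Harriet) there are 5 shares of (1)/5 = 1/5 each.
Living: Tessa and Nora — each takes 1/5.
Deceased: Oliver, Albert, and Harriet. Their combined 3/5 is pooled and carried to generation 2.
At generation 2 (Quentin, Fiona, Kenneth, Winifred, Judith, Edmund, Prudence, Lydia, Isaac) there are 9 shares of (3/5)/9 = 1/15 each.
Living: Fiona, Kenneth, Winifred, Judith, Prudence, Lydia, and Isaac — each takes 1/15.
Deceased: Quentin and Edmund. Their combined 2/15 is pooled and carried to generation 3.
At generation 3 (Beatrice, Rose, Charles, Martin, Victor) there are 5 shares of (2/15)/5 = 2/75 each.
Living: Beatrice, Rose, Charles, Martin, and Victor — each takes 2/75.

Beatrice 2/75; Charles 2/75; Fiona 1/15; Isaac 1/15; Judith 1/15; Kenneth 1/15; Lydia 1/15; Martin 2/75; Nora 1/5; Prudence 1/15; Rose 2/75; Tessa 1/5; Victor 2/75; Winifred 1/15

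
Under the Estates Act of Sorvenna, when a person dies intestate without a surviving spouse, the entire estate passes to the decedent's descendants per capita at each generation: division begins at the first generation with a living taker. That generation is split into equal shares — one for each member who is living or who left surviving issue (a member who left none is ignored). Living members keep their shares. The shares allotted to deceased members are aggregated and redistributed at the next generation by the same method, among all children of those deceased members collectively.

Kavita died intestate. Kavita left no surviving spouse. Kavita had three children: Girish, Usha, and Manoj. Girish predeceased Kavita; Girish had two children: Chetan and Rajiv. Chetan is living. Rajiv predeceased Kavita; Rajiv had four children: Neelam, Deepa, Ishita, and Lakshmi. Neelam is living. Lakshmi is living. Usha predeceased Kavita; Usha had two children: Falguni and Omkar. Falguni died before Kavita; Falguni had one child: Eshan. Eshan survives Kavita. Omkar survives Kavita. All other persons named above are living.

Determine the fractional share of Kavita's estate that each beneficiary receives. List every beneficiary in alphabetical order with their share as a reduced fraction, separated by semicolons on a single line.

Chetan 1/6; Deepa 1/15; Eshan 1/15; Ishita 1/15; Lakshmi 1/15; Manoj 1/3; Neelam 1/15; Omkar 1/6

There is no surviving spouse, so the entire estate passes to Kavita's descendants per capita at each generation.
At generation 1 (Girish, Usha, Manoj) there are 3 shares of (1)/3 = 1/3 each.
Living: Manoj — each takes 1/3.
Deceased: Girish and Usha. Their combined 2/3 is pooled and carried to generation 2.
At generation 2 (Chetan, Rajiv, Falguni, Omkar) there are 4 shares of (2/3)/4 = 1/6 each.
Living: Chetan and Omkar — each takes 1/6.
Deceased: Rajiv and Falguni. Their combined 1/3 is pooled and carried to generation 3.
At generation 3 (Neelam, Deepa, Ishita, Lakshmi, Eshan) there are 5 shares of (1/3)/5 = 1/15 each.
Living: Neelam, Deepa, Ishita, Lakshmi, and Eshan — each takes 1/15.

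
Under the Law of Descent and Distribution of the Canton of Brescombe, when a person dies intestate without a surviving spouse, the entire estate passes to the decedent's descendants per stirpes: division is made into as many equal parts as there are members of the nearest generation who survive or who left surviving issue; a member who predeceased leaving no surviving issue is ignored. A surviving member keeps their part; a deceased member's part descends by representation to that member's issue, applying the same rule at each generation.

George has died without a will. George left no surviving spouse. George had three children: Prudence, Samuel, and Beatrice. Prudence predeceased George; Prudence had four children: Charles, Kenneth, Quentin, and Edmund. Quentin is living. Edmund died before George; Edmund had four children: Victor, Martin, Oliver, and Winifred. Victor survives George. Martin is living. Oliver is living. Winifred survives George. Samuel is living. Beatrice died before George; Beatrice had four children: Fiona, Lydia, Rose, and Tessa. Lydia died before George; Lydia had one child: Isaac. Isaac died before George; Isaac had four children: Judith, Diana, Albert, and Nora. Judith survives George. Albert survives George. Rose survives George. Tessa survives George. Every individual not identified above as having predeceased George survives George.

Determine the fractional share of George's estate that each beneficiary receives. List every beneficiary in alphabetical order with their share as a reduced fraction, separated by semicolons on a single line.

Albert 1/48; Charles 1/12; Diana 1/48; Fiona 1/12; Judith 1/48; Kenneth 1/12; Martin 1/48; Nora 1/48; Oliver 1/48; Quentin 1/12; Rose 1/12; Samuel 1/3; Tessa 1/12; Victor 1/48; Winifred 1/48

There is no surviving spouse, so the entire estate passes to George's descendants per stirpes.
The estate is divided into 3 equal shares of 1/3 among Prudence, Samuel, Beatrice.
Prudence predeceased; the 1/3 allotted to Prudence's branch passes to Prudence's issue by representation.
The 1/3 is divided into 4 equal shares of 1/12 among Charles, Kenneth, Quentin, Edmund.
Charles is living and takes 1/12.
Kenneth is living and takes 1/12.
Quentin is living and takes 1/12.
Edmund predeceased; the 1/12 allotted to Edmund's branch passes to Edmund's issue by representation.
The 1/12 is divided into 4 equal shares of 1/48 among Victor, Martin, Oliver, Winifred.
Victor is living and takes 1/48.
Martin is living and takes 1/48.
Oliver is living and takes 1/48.
Winifred is living and takes 1/48.
Samuel is living and takes 1/3.
Beatrice predeceased; the 1/3 allotted to Beatrice's branch passes to Beatrice's issue by representation.
The 1/3 is divided into 4 equal shares of 1/12 among Fiona, Lydia, Rose, Tessa.
Fiona is living and takes 1/12.
Lydia predeceased; the 1/12 allotted to Lydia's branch passes to Lydia's issue by representation.
Isaac's line is the sole branch at this level, so the full 1/12 passes to Isaac's issue by representation.
The 1/12 is divided into 4 equal shares of 1/48 among Judith, Diana, Albert, Nora.
Judith is living and takes 1/48.
Diana is living and takes 1/48.
Albert is living and takes 1/48.
Nora is living and takes 1/48.
Rose is living and takes 1/12.
Tessa is living and takes 1/12.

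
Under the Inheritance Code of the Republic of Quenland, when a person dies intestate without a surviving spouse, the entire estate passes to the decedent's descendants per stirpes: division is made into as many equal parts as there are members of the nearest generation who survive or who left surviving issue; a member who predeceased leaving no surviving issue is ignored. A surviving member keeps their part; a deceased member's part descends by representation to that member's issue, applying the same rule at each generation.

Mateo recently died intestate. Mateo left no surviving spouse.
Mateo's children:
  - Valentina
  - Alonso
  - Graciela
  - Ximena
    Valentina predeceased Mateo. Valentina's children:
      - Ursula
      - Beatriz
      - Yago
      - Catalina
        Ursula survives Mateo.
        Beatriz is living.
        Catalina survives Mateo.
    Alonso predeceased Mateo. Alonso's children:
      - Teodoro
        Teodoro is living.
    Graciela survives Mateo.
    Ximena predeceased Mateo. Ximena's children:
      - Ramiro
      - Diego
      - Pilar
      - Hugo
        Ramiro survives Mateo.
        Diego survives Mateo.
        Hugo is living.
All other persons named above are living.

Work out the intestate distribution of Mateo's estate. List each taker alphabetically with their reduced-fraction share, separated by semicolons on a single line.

There is no surviving spouse, so the entire estate passes to Mateo's descendants per stirpes.
The estate is divided into 4 equal shares of 1/4 among Valentina, Alonso, Graciela, Ximena.
Valentina predeceased; the 1/4 allotted to Valentina's branch passes to Valentina's issue by representation.
The 1/4 is divided into 4 equal shares of 1/16 among Ursula, Beatriz, Yago, Catalina.
Ursula is living and takes 1/16.
Beatriz is living and takes 1/16.
Yago is living and takes 1/16.
Catalina is living and takes 1/16.
Alonso predeceased; the 1/4 allotted to Alonso's branch passes to Alonso's issue by representation.
Teodoro is the sole taker at this level and receives the full 1/4.
Graciela is living and takes 1/4.
Ximena predeceased; the 1/4 allotted to Ximena's branch passes to Ximena's issue by representation.
The 1/4 is divided into 4 equal shares of 1/16 among Ramiro, Diego, Pilar, Hugo.
Ramiro is living and takes 1/16.
Diego is living and takes 1/16.
Pilar is living and takes 1/16.
Hugo is living and takes 1/16.

Beatriz 1/16; Catalina 1/16; Diego 1/16; Graciela 1/4; Hugo 1/16; Pilar 1/16; Ramiro 1/16; Teodoro 1/4; Ursula 1/16; Yago 1/16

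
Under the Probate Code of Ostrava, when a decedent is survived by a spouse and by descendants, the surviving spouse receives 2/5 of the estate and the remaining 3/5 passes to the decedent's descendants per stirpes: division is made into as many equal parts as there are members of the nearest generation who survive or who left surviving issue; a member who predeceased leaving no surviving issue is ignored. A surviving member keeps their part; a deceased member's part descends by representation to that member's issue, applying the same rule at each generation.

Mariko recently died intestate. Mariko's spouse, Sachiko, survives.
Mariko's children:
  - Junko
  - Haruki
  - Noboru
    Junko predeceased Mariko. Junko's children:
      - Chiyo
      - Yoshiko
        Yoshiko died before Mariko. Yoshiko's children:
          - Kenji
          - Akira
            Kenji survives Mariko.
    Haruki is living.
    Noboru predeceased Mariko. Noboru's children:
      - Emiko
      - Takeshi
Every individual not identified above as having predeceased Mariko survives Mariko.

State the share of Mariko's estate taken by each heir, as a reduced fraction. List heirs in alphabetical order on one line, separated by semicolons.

Sachiko, as surviving spouse, takes 2/5.
The remaining 3/5 passes to Mariko's descendants per stirpes.
The 3/5 is divided into 3 equal shares of 1/5 among Junko, Haruki, Noboru.
Junko predeceased; the 1/5 allotted to Junko's branch passes to Junko's issue by representation.
The 1/5 is divided into 2 equal shares of 1/10 among Chiyo, Yoshiko.
Chiyo is living and takes 1/10.
Yoshiko predeceased; the 1/10 allotted to Yoshiko's branch passes to Yoshiko's issue by representation.
The 1/10 is divided into 2 equal shares of 1/20 among Kenji, Akira.
Kenji is living and takes 1/20.
Akira is living and takes 1/20.
Haruki is living and takes 1/5.
Noboru predeceased; the 1/5 allotted to Noboru's branch passes to Noboru's issue by representation.
The 1/5 is divided into 2 equal shares of 1/10 among Emiko, Takeshi.
Emiko is living and takes 1/10.
Takeshi is living and takes 1/10.

Akira 1/20; Chiyo 1/10; Emiko 1/10; Haruki 1/5; Kenji 1/20; Sachiko 2/5; Takeshi 1/10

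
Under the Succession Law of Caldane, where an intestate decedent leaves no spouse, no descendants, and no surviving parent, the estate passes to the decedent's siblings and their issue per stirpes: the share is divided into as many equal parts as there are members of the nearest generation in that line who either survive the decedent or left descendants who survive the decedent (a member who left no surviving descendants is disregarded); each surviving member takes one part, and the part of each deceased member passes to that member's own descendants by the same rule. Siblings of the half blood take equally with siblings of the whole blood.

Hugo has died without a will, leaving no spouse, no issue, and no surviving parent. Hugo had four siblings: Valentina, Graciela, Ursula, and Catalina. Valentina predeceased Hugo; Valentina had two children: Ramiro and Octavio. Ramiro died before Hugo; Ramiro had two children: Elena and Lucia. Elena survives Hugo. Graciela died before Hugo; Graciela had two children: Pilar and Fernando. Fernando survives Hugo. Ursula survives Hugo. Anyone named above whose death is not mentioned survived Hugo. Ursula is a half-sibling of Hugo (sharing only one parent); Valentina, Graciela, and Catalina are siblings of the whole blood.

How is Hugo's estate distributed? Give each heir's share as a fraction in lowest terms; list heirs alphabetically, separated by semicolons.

No spouse, descendants, or parent survives, so the estate passes to Hugo's siblings per stirpes.
Half-blood and whole-blood siblings take equally under the stated rule.
The estate is divided into 4 equal shares of 1/4 among Valentina, Graciela, Ursula, Catalina.
Valentina predeceased; the 1/4 allotted to Valentina's branch passes to Valentina's issue by representation.
The 1/4 is divided into 2 equal shares of 1/8 among Ramiro, Octavio.
Ramiro predeceased; the 1/8 allotted to Ramiro's branch passes to Ramiro's issue by representation.
The 1/8 is divided into 2 equal shares of 1/16 among Elena, Lucia.
Elena is living and takes 1/16.
Lucia is living and takes 1/16.
Octavio is living and takes 1/8.
Graciela predeceased; the 1/4 allotted to Graciela's branch passes to Graciela's issue by representation.
The 1/4 is divided into 2 equal shares of 1/8 among Pilar, Fernando.
Pilar is living and takes 1/8.
Fernando is living and takes 1/8.
Ursula is living and takes 1/4.
Catalina is living and takes 1/4.

Catalina 1/4; Elena 1/16; Fernando 1/8; Lucia 1/16; Octavio 1/8; Pilar 1/8; Ursula 1/4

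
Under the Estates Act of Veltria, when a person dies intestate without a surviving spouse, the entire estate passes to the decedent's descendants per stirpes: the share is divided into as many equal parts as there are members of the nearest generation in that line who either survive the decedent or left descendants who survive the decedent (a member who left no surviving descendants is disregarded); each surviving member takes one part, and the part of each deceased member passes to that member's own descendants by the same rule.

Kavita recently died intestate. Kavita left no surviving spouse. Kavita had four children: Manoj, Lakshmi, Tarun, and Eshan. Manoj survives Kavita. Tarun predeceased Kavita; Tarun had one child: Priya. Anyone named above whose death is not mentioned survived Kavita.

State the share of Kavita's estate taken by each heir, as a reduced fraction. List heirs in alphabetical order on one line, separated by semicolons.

Eshan 1/4; Lakshmi 1/4; Manoj 1/4; Priya 1/4

There is no surviving spouse, so the entire estate passes to Kavita's descendants per stirpes.
The estate is divided into 4 equal shares of 1/4 among Manoj, Lakshmi, Tarun, Eshan.
Manoj is living and takes 1/4.
Lakshmi is living and takes 1/4.
Tarun predeceased; the 1/4 allotted to Tarun's branch passes to Tarun's issue by representation.
Priya is the sole taker at this level and receives the full 1/4.
Eshan is living and takes 1/4.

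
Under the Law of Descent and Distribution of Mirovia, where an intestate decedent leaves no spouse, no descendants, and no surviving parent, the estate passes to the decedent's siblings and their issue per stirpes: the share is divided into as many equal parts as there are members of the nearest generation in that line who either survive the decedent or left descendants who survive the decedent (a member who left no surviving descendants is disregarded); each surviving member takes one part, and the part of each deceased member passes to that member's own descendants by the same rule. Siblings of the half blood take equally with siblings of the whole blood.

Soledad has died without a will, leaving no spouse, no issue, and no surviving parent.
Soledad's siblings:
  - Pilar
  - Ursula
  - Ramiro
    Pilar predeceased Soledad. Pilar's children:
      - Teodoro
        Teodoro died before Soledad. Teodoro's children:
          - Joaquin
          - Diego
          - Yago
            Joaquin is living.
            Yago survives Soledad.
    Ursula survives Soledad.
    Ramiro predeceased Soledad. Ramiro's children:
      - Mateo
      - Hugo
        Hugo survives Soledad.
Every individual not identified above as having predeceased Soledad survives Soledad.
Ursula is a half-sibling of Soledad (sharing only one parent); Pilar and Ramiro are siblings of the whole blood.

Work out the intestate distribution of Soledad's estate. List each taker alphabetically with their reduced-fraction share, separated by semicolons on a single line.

Diego 1/9; Hugo 1/6; Joaquin 1/9; Mateo 1/6; Ursula 1/3; Yago 1/9

No spouse, descendants, or parent survives, so the estate passes to Soledad's siblings per stirpes.
Half-blood and whole-blood siblings take equally under the stated rule.
The estate is divided into 3 equal shares of 1/3 among Pilar, Ursula, Ramiro.
Pilar predeceased; the 1/3 allotted to Pilar's branch passes to Pilar's issue by representation.
Teodoro's line is the sole branch at this level, so the full 1/3 passes to Teodoro's issue by representation.
The 1/3 is divided into 3 equal shares of 1/9 among Joaquin, Diego, Yago.
Joaquin is living and takes 1/9.
Diego is living and takes 1/9.
Yago is living and takes 1/9.
Ursula is living and takes 1/3.
Ramiro predeceased; the 1/3 allotted to Ramiro's branch passes to Ramiro's issue by representation.
The 1/3 is divided into 2 equal shares of 1/6 among Mateo, Hugo.
Mateo is living and takes 1/6.
Hugo is living and takes 1/6.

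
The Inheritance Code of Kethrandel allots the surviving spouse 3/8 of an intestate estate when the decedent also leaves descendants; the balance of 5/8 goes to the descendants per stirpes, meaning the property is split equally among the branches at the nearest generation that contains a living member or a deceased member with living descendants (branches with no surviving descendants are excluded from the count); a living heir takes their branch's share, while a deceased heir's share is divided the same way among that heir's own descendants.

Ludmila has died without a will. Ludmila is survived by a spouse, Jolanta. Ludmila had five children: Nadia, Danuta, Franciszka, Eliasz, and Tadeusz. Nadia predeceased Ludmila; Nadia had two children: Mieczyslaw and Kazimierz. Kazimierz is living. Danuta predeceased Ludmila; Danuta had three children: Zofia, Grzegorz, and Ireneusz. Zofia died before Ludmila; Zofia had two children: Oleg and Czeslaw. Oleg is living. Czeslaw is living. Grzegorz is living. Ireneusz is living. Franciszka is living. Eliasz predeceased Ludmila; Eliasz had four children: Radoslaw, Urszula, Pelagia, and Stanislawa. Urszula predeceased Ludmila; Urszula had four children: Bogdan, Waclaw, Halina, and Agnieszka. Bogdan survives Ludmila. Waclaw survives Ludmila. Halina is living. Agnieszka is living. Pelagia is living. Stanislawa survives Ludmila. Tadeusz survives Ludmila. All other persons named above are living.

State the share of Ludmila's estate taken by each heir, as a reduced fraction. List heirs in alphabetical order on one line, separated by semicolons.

Agnieszka 1/128; Bogdan 1/128; Czeslaw 1/48; Franciszka 1/8; Grzegorz 1/24; Halina 1/128; Ireneusz 1/24; Jolanta 3/8; Kazimierz 1/16; Mieczyslaw 1/16; Oleg 1/48; Pelagia 1/32; Radoslaw 1/32; Stanislawa 1/32; Tadeusz 1/8; Waclaw 1/128

Jolanta, as surviving spouse, takes 3/8.
The remaining 5/8 passes to Ludmila's descendants per stirpes.
The 5/8 is divided into 5 equal shares of 1/8 among Nadia, Danuta, Franciszka, Eliasz, Tadeusz.
Nadia predeceased; the 1/8 allotted to Nadia's branch passes to Nadia's issue by representation.
The 1/8 is divided into 2 equal shares of 1/16 among Mieczyslaw, Kazimierz.
Mieczyslaw is living and takes 1/16.
Kazimierz is living and takes 1/16.
Danuta predeceased; the 1/8 allotted to Danuta's branch passes to Danuta's issue by representation.
The 1/8 is divided into 3 equal shares of 1/24 among Zofia, Grzegorz, Ireneusz.
Zofia predeceased; the 1/24 allotted to Zofia's branch passes to Zofia's issue by representation.
The 1/24 is divided into 2 equal shares of 1/48 among Oleg, Czeslaw.
Oleg is living and takes 1/48.
Czeslaw is living and takes 1/48.
Grzegorz is living and takes 1/24.
Ireneusz is living and takes 1/24.
Franciszka is living and takes 1/8.
Eliasz predeceased; the 1/8 allotted to Eliasz's branch passes to Eliasz's issue by representation.
The 1/8 is divided into 4 equal shares of 1/32 among Radoslaw, Urszula, Pelagia, Stanislawa.
Radoslaw is living and takes 1/32.
Urszula predeceased; the 1/32 allotted to Urszula's branch passes to Urszula's issue by representation.
The 1/32 is divided into 4 equal shares of 1/128 among Bogdan, Waclaw, Halina, Agnieszka.
Bogdan is living and takes 1/128.
Waclaw is living and takes 1/128.
Halina is living and takes 1/128.
Agnieszka is living and takes 1/128.
Pelagia is living and takes 1/32.
Stanislawa is living and takes 1/32.
Tadeusz is living and takes 1/8.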